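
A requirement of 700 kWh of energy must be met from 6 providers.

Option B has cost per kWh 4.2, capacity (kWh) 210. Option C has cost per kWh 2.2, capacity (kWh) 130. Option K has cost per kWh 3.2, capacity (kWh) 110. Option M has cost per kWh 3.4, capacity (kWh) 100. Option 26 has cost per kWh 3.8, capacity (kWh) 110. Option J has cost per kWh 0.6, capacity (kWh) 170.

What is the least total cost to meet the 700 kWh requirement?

1834

Cheapest first:
Take 170 from Option J at 0.6 — need 530 more.
Option C (2.2): use full 130 — 400 kWh to go.
Option K (3.2): use full 110 — 290 kWh to go.
Take 100 from Option M at 3.4 — need 190 more.
Take 110 from Option 26 at 3.8 — need 80 more.
Take 80 from Option B at 4.2 to finish.
Cost = 170×0.6 + 130×2.2 + 110×3.2 + 100×3.4 + 110×3.8 + 80×4.2 = 1834.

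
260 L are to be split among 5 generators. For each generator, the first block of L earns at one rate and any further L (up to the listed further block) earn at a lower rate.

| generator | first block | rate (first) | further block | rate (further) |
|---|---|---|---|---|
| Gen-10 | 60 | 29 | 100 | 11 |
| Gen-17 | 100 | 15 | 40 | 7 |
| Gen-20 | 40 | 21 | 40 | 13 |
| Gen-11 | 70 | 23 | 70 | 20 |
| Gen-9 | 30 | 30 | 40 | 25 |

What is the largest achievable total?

Treat each block as its own option and order by rate: Gen-9/tier1 30 > Gen-10/tier1 29 > Gen-9/tier2 25 > Gen-11/tier1 23 > Gen-20/tier1 21 > Gen-11/tier2 20 > Gen-17/tier1 15 > Gen-20/tier2 13 > Gen-10/tier2 11 > Gen-17/tier2 7.
Fill Gen-9 tier1 block (30 at 30) → 230 left.
Gen-10/tier1 (29): +60 → 170 left.
Fill Gen-9 tier2 block (40 at 25) → 130 left.
Gen-11 tier1 at 23: fill all 70 → 60 left.
Gen-20 tier1 at 21: fill all 40 → 20 left.
Gen-11/tier2: +20 of 70 at 20; pool empty.
Total = 30×30 + 29×60 + 25×40 + 23×70 + 21×40 + 20×20 = 6490.

6490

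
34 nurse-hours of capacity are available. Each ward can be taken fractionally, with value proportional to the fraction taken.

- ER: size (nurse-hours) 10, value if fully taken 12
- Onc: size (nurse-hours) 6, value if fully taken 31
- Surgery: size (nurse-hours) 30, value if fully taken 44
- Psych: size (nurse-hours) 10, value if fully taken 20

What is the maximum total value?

77.4

Sort by value density: Onc 31/6≈5.17, Psych 20/10≈2, Surgery 44/30≈1.47, ER 12/10≈1.2.
Take all of Onc (6 nurse-hours, value 31) — 28 nurse-hours left.
Psych: take in full, 10 nurse-hours for value 20 — 18 left.
Fill the last 18 nurse-hours with part of Surgery: 18/30 of it earns 26.4.
Total value = 77.4.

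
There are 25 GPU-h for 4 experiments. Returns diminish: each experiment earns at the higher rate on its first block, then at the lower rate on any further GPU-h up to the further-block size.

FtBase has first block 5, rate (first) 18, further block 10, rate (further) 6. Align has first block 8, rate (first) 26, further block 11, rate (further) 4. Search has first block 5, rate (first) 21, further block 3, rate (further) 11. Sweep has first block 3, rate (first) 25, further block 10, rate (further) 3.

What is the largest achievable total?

Order all 8 blocks by rate: Align/T1 26 > Sweep/T1 25 > Search/T1 21 > FtBase/T1 18 > Search/T2 11 > FtBase/T2 6 > Align/T2 4 > Sweep/T2 3.
Fill Align T1 block (8 at 26) ; 17 left.
Sweep T1 at 25: fill all 3 ; 14 left.
Search T1 at 21: fill all 5 ; 9 left.
FtBase T1 at 18: fill all 5 ; 4 left.
Search T2 at 11: fill all 3 ; 1 left.
FtBase/T2: +1 of 10 at 6; pool empty.
Total = 26×8 + 25×3 + 21×5 + 18×5 + 11×3 + 6×1 = 517.

517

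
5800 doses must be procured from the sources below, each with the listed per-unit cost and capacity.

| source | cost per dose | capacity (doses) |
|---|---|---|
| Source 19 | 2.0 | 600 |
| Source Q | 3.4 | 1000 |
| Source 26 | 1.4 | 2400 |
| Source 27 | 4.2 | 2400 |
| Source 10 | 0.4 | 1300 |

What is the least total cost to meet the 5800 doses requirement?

Cheapest first:
Take 1300 from Source 10 at 0.4 ; need 4500 more.
Source 26 at 1.4: take all 2400 doses ; 2100 still needed.
Take 600 from Source 19 at 2.0 ; need 1500 more.
Source Q (3.4): use full 1000 ; 500 doses to go.
Source 27 at 4.2: take 500 of its 2400 ; requirement met.
Cost = 1300×0.4 + 2400×1.4 + 600×2.0 + 1000×3.4 + 500×4.2 = 10580.

10580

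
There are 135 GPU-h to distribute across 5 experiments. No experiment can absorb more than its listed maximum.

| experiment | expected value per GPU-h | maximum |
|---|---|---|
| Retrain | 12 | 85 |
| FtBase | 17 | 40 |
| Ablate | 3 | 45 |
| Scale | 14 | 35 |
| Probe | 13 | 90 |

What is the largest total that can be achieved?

Order the experiments by expected value per GPU-h: FtBase 17 > Scale 14 > Probe 13 > Retrain 12 > Ablate 3.
FtBase takes 40 to reach its cap of 40 → 95 left.
Give Scale 35 to hit its cap of 35 → 60 left.
Probe: +60 (room for 90) → 60. Pool exhausted.
Total = 17×40 + 14×35 + 13×60 = 1950.

1950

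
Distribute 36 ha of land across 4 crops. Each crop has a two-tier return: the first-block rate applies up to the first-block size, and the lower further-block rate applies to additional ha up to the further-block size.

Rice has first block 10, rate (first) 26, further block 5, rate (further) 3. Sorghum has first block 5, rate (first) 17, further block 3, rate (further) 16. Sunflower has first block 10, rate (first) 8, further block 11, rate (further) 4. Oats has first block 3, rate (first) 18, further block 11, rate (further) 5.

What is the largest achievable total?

Treat each block as its own option and order by rate: Rice/tier1 26 > Oats/tier1 18 > Sorghum/tier1 17 > Sorghum/tier2 16 > Sunflower/tier1 8 > Oats/tier2 5 > Sunflower/tier2 4 > Rice/tier2 3.
Rice/tier1 (26): +10 ; 26 left.
Oats/tier1 (18): +3 ; 23 left.
Sorghum/tier1 (17): +5 ; 18 left.
Sorghum/tier2 (16): +3 ; 15 left.
Fill Sunflower tier1 block (10 at 8) ; 5 left.
5 remain; put them into Oats tier2 at 5.
Total = 26×10 + 18×3 + 17×5 + 16×3 + 8×10 + 5×5 = 552.

552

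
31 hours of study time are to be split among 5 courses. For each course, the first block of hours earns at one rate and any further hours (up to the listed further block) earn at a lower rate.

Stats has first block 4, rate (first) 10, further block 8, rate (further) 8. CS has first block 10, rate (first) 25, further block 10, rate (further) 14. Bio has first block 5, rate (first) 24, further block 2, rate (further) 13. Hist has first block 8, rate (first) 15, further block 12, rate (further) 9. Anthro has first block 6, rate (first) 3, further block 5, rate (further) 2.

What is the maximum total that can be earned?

Treat each block as its own option and order by rate: CS/T1 25 > Bio/T1 24 > Hist/T1 15 > CS/T2 14 > Bio/T2 13 > Stats/T1 10 > Hist/T2 9 > Stats/T2 8 > Anthro/T1 3 > Anthro/T2 2.
CS T1 at 25: fill all 10 → 21 left.
Bio/T1 (24): +5 → 16 left.
Fill Hist T1 block (8 at 15) → 8 left.
CS/T2: +8 of 10 at 14; pool empty.
Total = 25×10 + 24×5 + 15×8 + 14×8 = 602.

602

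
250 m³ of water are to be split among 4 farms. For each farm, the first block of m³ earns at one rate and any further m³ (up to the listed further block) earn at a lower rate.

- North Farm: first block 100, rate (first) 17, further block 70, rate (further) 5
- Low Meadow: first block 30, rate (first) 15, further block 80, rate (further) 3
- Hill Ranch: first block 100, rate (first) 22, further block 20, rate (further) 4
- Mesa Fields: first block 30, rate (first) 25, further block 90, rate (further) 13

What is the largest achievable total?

Treat each block as its own option and order by rate: Mesa Fields/first 25 > Hill Ranch/first 22 > North Farm/first 17 > Low Meadow/first 15 > Mesa Fields/second 13 > North Farm/second 5 > Hill Ranch/second 4 > Low Meadow/second 3.
Mesa Fields/first (25): +30 → 220 left.
Hill Ranch/first (22): +100 → 120 left.
North Farm first at 17: fill all 100 → 20 left.
20 remain; put them into Low Meadow first at 15.
Total = 25×30 + 22×100 + 17×100 + 15×20 = 4950.

4950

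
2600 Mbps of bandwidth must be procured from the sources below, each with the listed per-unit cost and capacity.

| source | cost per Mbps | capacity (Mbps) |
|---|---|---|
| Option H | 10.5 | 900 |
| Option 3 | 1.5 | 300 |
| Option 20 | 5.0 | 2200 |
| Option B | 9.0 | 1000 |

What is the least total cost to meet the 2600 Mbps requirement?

Use sources in increasing cost order.
Take 300 from Option 3 at 1.5 → need 2300 more.
Take 2200 from Option 20 at 5.0 → need 100 more.
Option B at 9.0: take 100 of its 1000 → requirement met.
Option H: unused.
Cost = 300×1.5 + 2200×5.0 + 100×9.0 = 12350.

12350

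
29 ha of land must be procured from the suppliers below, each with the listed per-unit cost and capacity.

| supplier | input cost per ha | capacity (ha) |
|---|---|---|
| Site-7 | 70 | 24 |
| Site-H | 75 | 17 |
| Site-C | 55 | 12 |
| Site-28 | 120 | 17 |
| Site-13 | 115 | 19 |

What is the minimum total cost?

1850

Cheapest first:
Site-C at 55: take all 12 ha — 17 still needed.
Site-7 at 70: take 17 of its 24 — requirement met.
Site-H, Site-13, Site-28: unused.
Cost = 12×55 + 17×70 = 1850.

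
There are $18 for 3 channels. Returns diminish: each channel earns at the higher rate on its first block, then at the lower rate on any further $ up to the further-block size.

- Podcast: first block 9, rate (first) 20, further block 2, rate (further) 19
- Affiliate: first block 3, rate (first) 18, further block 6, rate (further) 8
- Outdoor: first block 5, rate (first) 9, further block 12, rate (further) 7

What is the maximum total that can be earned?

308

Order all 6 blocks by rate: Podcast/T1 20 > Podcast/T2 19 > Affiliate/T1 18 > Outdoor/T1 9 > Affiliate/T2 8 > Outdoor/T2 7.
Podcast/T1 (20): +9 ; 9 left.
Podcast/T2 (19): +2 ; 7 left.
Affiliate/T1 (18): +3 ; 4 left.
Outdoor/T1: +4 of 5 at 9; pool empty.
Total = 20×9 + 19×2 + 18×3 + 9×4 = 308.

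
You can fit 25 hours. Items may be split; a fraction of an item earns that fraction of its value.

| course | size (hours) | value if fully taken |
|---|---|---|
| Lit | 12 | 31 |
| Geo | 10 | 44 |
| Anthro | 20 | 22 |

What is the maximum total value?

78.3

Rank by value-to-size ratio: Geo 44/10≈4.4, Lit 31/12≈2.58, Anthro 22/20≈1.1.
Geo: take in full, 10 hours for value 44 → 15 left.
Take all of Lit (12 hours, value 31) → 3 hours left.
3 hours left: a 3/20 share of Anthro gives 22×3/20 = 3.3.
Total value = 78.3.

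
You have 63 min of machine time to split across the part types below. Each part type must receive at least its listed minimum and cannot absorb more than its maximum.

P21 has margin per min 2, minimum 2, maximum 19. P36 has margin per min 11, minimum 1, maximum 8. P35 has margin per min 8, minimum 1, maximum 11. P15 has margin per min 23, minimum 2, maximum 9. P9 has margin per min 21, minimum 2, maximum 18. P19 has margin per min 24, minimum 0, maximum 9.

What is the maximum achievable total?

993

Meeting every minimum uses 2+1+1+2+2+0 = 8 min, leaving 55.
Highest margin per min first: P19 24 > P15 23 > P9 21 > P36 11 > P35 8 > P21 2.
Give P19 9 more to hit its cap of 9 → 46 left.
Give P15 7 more to hit its cap of 9 → 39 left.
Give P9 16 more to hit its cap of 18 → 23 left.
Give P36 7 more to hit its cap of 8 → 16 left.
Give P35 10 more to hit its cap of 11 → 6 left.
P21: +6 (room for 17) → 8. Pool exhausted.
Total = 2×8 + 11×8 + 8×11 + 23×9 + 21×18 + 24×9 = 993.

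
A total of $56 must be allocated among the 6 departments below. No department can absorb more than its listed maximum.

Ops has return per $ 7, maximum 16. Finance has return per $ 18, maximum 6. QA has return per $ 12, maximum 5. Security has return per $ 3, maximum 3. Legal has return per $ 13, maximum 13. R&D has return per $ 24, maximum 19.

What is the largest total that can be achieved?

Rank by return per $: R&D 24 > Finance 18 > Legal 13 > QA 12 > Ops 7 > Security 3.
R&D: +19 to 19 (cap) ; 37 left.
Finance takes 6 to reach its cap of 6 ; 31 left.
Give Legal 13 to hit its cap of 13 ; 18 left.
QA takes 5 to reach its cap of 5 ; 13 left.
Ops has room for 16 but only 13 remain, so it gets 13.
Total = 7×13 + 18×6 + 12×5 + 13×13 + 24×19 = 884.

884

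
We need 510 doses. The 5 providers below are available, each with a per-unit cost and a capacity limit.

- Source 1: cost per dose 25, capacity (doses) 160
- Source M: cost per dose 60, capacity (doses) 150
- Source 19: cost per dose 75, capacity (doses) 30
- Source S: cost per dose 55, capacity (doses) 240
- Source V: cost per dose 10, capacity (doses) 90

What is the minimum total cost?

19300

Use providers in increasing cost order.
Take 90 from Source V at 10 → need 420 more.
Source 1 (25): use full 160 → 260 doses to go.
Source S at 55: take all 240 doses → 20 still needed.
Source M (60): take the remaining 20 → done.
Source 19: unused.
Cost = 90×10 + 160×25 + 240×55 + 20×60 = 19300.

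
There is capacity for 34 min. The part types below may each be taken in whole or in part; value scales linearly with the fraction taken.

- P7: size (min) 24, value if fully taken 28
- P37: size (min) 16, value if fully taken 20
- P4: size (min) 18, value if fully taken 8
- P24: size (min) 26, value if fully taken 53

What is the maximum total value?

63

Best value per unit of size first: P24 53/26≈2.04, P37 20/16≈1.25, P7 28/24≈1.17, P4 8/18≈0.444.
All 26 min of P24 fit (value 53) — 8 remain.
Fill the last 8 min with part of P37: 8/16 of it earns 10.
Total value = 63.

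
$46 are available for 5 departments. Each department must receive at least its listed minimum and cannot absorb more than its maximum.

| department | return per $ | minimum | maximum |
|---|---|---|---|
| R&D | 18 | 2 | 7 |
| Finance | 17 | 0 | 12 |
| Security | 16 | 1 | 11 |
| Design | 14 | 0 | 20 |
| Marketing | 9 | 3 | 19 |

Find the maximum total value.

715

Meeting every minimum uses 2+0+1+0+3 = 6 $, leaving 40.
Rank by return per $: R&D 18 > Finance 17 > Security 16 > Design 14 > Marketing 9.
R&D: +5 to 7 (cap) → 35 left.
Finance takes 12 more to reach its cap of 12 → 23 left.
Security: +10 to 11 (cap) → 13 left.
Design has room for 20 more but only 13 remain, so it gets 13.
Total = 18×7 + 17×12 + 16×11 + 14×13 + 9×3 = 715.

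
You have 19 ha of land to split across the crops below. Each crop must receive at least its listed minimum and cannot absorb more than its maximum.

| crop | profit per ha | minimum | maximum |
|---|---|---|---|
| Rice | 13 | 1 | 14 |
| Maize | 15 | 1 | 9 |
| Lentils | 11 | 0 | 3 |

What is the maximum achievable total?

265

Meeting every minimum uses 1+1+0 = 2 ha, leaving 17.
Highest profit per ha first: Maize 15 > Rice 13 > Lentils 11.
Maize: +8 to 9 (cap) → 9 left.
Rice: +9 (room for 13) → 10. Pool exhausted.
Total = 13×10 + 15×9 = 265.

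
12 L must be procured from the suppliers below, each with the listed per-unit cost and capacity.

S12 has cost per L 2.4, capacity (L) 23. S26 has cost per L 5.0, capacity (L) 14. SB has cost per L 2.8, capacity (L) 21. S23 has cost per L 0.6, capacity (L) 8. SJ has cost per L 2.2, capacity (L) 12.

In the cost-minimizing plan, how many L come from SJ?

4

Cheapest first:
S23 at 0.6: take all 8 L → 4 still needed.
Take 4 from SJ at 2.2 to finish.
S12, SB, S26: unused.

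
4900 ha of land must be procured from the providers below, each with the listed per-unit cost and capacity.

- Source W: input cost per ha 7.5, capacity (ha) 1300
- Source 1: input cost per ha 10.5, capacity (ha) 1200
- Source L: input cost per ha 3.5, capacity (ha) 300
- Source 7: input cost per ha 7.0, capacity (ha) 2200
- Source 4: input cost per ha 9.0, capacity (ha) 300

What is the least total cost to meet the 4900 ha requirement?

Cheapest first:
Take 300 from Source L at 3.5 ; need 4600 more.
Source 7 at 7.0: take all 2200 ha ; 2400 still needed.
Source W (7.5): use full 1300 ; 1100 ha to go.
Source 4 (9.0): use full 300 ; 800 ha to go.
Source 1 at 10.5: take 800 of its 1200 ; requirement met.
Cost = 300×3.5 + 2200×7.0 + 1300×7.5 + 300×9.0 + 800×10.5 = 37300.

37300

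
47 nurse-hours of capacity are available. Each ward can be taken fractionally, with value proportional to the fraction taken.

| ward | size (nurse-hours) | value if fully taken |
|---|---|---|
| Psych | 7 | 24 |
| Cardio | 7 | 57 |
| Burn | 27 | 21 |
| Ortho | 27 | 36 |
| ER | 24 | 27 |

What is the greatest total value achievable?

Rank by value-to-size ratio: Cardio 57/7≈8.14, Psych 24/7≈3.43, Ortho 36/27≈1.33, ER 27/24≈1.12, Burn 21/27≈0.778.
Take all of Cardio (7 nurse-hours, value 57) → 40 nurse-hours left.
Psych: take in full, 7 nurse-hours for value 24 → 33 left.
Ortho: take in full, 27 nurse-hours for value 36 → 6 left.
Fill the last 6 nurse-hours with part of ER: 6/24 of it earns 6.75.
Total value = 123.75.

123.75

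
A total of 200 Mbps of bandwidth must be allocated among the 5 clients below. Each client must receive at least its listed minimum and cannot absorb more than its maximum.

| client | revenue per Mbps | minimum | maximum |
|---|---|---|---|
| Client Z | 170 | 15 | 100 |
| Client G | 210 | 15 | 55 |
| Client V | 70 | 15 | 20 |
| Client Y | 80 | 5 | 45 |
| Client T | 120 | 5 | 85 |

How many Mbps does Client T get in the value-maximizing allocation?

Meeting every minimum uses 15+15+15+5+5 = 55 Mbps, leaving 145.
Rank by revenue per Mbps: Client G 210 > Client Z 170 > Client T 120 > Client Y 80 > Client V 70.
Give Client G 40 more to hit its cap of 55 — 105 left.
Client Z: +85 to 100 (cap) — 20 left.
Only 20 left; Client T takes them to reach 25.

25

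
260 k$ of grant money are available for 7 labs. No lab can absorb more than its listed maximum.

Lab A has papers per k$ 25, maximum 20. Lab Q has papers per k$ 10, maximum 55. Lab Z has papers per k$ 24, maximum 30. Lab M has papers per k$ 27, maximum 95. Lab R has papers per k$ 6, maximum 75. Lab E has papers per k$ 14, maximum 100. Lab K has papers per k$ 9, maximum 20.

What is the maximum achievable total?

5335

Highest papers per k$ first: Lab M 27 > Lab A 25 > Lab Z 24 > Lab E 14 > Lab Q 10 > Lab K 9 > Lab R 6.
Give Lab M 95 to hit its cap of 95 → 165 left.
Lab A: +20 to 20 (cap) → 145 left.
Give Lab Z 30 to hit its cap of 30 → 115 left.
Give Lab E 100 to hit its cap of 100 → 15 left.
Lab Q has room for 55 but only 15 remain, so it gets 15.
Total = 25×20 + 10×15 + 24×30 + 27×95 + 14×100 = 5335.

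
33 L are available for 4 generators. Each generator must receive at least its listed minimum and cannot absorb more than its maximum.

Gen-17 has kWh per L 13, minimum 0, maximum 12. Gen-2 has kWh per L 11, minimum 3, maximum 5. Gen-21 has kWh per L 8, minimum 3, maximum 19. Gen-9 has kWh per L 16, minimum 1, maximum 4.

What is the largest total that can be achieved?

Meeting every minimum uses 0+3+3+1 = 7 L, leaving 26.
Order the generators by kWh per L: Gen-9 16 > Gen-17 13 > Gen-2 11 > Gen-21 8.
Give Gen-9 3 more to hit its cap of 4 ; 23 left.
Gen-17: +12 to 12 (cap) ; 11 left.
Give Gen-2 2 more to hit its cap of 5 ; 9 left.
Gen-21 has room for 16 more but only 9 remain, so it gets 12.
Total = 13×12 + 11×5 + 8×12 + 16×4 = 371.

371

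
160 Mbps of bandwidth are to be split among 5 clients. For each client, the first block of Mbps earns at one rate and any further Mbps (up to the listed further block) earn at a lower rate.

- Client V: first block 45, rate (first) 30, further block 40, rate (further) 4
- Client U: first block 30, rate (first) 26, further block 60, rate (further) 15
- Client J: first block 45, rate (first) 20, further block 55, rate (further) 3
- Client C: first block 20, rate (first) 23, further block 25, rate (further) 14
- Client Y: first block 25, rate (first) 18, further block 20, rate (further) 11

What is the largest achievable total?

3850

Treat each block as its own option and order by rate: Client V/first 30 > Client U/first 26 > Client C/first 23 > Client J/first 20 > Client Y/first 18 > Client U/second 15 > Client C/second 14 > Client Y/second 11 > Client V/second 4 > Client J/second 3.
Fill Client V first block (45 at 30) ; 115 left.
Client U first at 26: fill all 30 ; 85 left.
Client C first at 23: fill all 20 ; 65 left.
Client J/first (20): +45 ; 20 left.
Client Y first at 18: only 20 left, fill 20.
Total = 30×45 + 26×30 + 23×20 + 20×45 + 18×20 = 3850.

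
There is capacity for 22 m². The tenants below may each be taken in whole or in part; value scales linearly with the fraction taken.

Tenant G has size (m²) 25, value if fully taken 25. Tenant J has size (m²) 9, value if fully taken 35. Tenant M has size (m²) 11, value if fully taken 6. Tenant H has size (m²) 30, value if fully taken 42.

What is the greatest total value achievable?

Rank by value-to-size ratio: Tenant J 35/9≈3.89, Tenant H 42/30≈1.4, Tenant G 25/25≈1, Tenant M 6/11≈0.545.
Tenant J: take in full, 9 m² for value 35 → 13 left.
13 m² left: a 13/30 share of Tenant H gives 42×13/30 = 18.2.
Total value = 53.2.

53.2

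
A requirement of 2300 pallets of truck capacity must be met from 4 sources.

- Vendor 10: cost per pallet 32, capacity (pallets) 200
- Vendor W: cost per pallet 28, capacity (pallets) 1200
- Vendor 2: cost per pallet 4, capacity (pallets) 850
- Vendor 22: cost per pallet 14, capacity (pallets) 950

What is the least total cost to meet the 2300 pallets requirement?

30700

Cheapest first:
Vendor 2 (4): use full 850 ; 1450 pallets to go.
Take 950 from Vendor 22 at 14 ; need 500 more.
Vendor W at 28: take 500 of its 1200 ; requirement met.
Vendor 10: unused.
Cost = 850×4 + 950×14 + 500×28 = 30700.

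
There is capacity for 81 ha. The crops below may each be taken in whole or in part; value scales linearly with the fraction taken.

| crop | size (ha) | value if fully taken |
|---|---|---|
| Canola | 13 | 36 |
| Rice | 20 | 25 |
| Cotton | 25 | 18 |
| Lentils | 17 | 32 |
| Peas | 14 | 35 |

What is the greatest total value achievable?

140.24

Sort by value density: Canola 36/13≈2.77, Peas 35/14≈2.5, Lentils 32/17≈1.88, Rice 25/20≈1.25, Cotton 18/25≈0.72.
All 13 ha of Canola fit (value 36) → 68 remain.
All 14 ha of Peas fit (value 35) → 54 remain.
Lentils: take in full, 17 ha for value 32 → 37 left.
Rice: take in full, 20 ha for value 25 → 17 left.
Only 17 ha remain; take 17/25 of Cotton for value 18×17/25 = 12.24.
Total value = 140.24.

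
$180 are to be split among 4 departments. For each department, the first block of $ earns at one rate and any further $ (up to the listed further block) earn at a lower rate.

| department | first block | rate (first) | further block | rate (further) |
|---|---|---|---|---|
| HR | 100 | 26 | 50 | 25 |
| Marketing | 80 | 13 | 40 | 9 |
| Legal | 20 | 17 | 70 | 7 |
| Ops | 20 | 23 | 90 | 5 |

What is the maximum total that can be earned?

4480

Rank every tier by rate: HR/T1 26 > HR/T2 25 > Ops/T1 23 > Legal/T1 17 > Marketing/T1 13 > Marketing/T2 9 > Legal/T2 7 > Ops/T2 5.
HR/T1 (26): +100 — 80 left.
HR/T2 (25): +50 — 30 left.
Ops/T1 (23): +20 — 10 left.
10 remain; put them into Legal T1 at 17.
Total = 26×100 + 25×50 + 23×20 + 17×10 = 4480.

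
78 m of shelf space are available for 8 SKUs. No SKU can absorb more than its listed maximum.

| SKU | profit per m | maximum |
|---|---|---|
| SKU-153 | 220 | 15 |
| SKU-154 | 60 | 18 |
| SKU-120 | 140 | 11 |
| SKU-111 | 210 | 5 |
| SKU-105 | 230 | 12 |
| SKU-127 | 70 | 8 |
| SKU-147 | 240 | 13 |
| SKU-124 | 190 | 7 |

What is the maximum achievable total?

14080

Highest profit per m first: SKU-147 240 > SKU-105 230 > SKU-153 220 > SKU-111 210 > SKU-124 190 > SKU-120 140 > SKU-127 70 > SKU-154 60.
SKU-147: +13 to 13 (cap) — 65 left.
SKU-105: +12 to 12 (cap) — 53 left.
SKU-153 takes 15 to reach its cap of 15 — 38 left.
SKU-111 takes 5 to reach its cap of 5 — 33 left.
SKU-124 takes 7 to reach its cap of 7 — 26 left.
Give SKU-120 11 to hit its cap of 11 — 15 left.
SKU-127 takes 8 to reach its cap of 8 — 7 left.
SKU-154: +7 (room for 18) → 7. Pool exhausted.
Total = 220×15 + 60×7 + 140×11 + 210×5 + 230×12 + 70×8 + 240×13 + 190×7 = 14080.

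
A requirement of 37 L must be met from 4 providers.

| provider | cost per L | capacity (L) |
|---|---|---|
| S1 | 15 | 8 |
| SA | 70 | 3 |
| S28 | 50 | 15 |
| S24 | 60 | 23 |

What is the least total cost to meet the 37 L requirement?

Fill from the cheapest provider first.
S1 at 15: take all 8 L ; 29 still needed.
Take 15 from S28 at 50 ; need 14 more.
S24 (60): take the remaining 14 ; done.
SA: unused.
Cost = 8×15 + 15×50 + 14×60 = 1710.

1710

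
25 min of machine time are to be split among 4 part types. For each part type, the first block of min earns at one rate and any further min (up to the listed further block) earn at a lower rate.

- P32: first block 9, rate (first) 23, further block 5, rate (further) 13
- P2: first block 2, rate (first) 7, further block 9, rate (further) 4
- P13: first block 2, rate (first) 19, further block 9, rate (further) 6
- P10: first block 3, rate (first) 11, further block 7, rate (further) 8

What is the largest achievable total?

391

Treat each block as its own option and order by rate: P32/first 23 > P13/first 19 > P32/second 13 > P10/first 11 > P10/second 8 > P2/first 7 > P13/second 6 > P2/second 4.
Fill P32 first block (9 at 23) → 16 left.
P13 first at 19: fill all 2 → 14 left.
P32 second at 13: fill all 5 → 9 left.
P10 first at 11: fill all 3 → 6 left.
6 remain; put them into P10 second at 8.
Total = 23×9 + 19×2 + 13×5 + 11×3 + 8×6 = 391.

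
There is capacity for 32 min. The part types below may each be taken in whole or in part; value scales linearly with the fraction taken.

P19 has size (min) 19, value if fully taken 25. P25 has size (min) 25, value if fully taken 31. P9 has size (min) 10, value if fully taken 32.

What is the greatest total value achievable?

60.72

Sort by value density: P9 32/10≈3.2, P19 25/19≈1.32, P25 31/25≈1.24.
All 10 min of P9 fit (value 32) → 22 remain.
Take all of P19 (19 min, value 25) → 3 min left.
Fill the last 3 min with part of P25: 3/25 of it earns 3.72.
Total value = 60.72.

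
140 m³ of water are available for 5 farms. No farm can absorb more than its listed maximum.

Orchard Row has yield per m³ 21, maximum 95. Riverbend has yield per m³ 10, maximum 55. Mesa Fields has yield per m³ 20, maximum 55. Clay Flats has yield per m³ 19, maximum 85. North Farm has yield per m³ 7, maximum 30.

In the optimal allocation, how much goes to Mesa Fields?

Highest yield per m³ first: Orchard Row 21 > Mesa Fields 20 > Clay Flats 19 > Riverbend 10 > North Farm 7.
Orchard Row: +95 to 95 (cap) ; 45 left.
Only 45 left; Mesa Fields takes them to reach 45.

45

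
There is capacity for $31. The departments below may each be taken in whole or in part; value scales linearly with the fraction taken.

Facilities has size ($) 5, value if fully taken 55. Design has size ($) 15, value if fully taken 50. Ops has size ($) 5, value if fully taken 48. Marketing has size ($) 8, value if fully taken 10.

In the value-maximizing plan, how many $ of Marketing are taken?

6

Rank by value-to-size ratio: Facilities 55/5≈11, Ops 48/5≈9.6, Design 50/15≈3.33, Marketing 10/8≈1.25.
All 5 $ of Facilities fit (value 55) — 26 remain.
All 5 $ of Ops fit (value 48) — 21 remain.
All 15 $ of Design fit (value 50) — 6 remain.
Only 6 $ remain; take 6/8 of Marketing for value 10×6/8 = 7.5.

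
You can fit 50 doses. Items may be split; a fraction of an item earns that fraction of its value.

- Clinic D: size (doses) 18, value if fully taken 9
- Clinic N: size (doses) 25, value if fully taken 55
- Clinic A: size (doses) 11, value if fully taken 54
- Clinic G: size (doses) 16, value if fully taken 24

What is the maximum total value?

130

Best value per unit of size first: Clinic A 54/11≈4.91, Clinic N 55/25≈2.2, Clinic G 24/16≈1.5, Clinic D 9/18≈0.5.
Take all of Clinic A (11 doses, value 54) ; 39 doses left.
Take all of Clinic N (25 doses, value 55) ; 14 doses left.
Fill the last 14 doses with part of Clinic G: 14/16 of it earns 21.
Total value = 130.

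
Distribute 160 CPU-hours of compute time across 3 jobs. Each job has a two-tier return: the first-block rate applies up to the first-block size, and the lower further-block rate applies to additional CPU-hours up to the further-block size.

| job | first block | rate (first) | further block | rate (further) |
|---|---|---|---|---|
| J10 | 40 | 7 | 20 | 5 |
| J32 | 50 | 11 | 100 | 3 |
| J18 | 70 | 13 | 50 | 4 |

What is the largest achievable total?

1740

Treat each block as its own option and order by rate: J18/tier1 13 > J32/tier1 11 > J10/tier1 7 > J10/tier2 5 > J18/tier2 4 > J32/tier2 3.
J18 tier1 at 13: fill all 70 → 90 left.
Fill J32 tier1 block (50 at 11) → 40 left.
Fill J10 tier1 block (40 at 7) → 0 left.
Total = 13×70 + 11×50 + 7×40 = 1740.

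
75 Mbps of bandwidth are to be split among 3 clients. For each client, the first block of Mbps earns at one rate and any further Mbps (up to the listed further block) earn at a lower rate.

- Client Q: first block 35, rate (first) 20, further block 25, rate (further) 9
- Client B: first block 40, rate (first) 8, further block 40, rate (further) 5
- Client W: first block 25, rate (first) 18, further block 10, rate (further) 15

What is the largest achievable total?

1345

Treat each block as its own option and order by rate: Client Q/T1 20 > Client W/T1 18 > Client W/T2 15 > Client Q/T2 9 > Client B/T1 8 > Client B/T2 5.
Fill Client Q T1 block (35 at 20) → 40 left.
Client W/T1 (18): +25 → 15 left.
Client W/T2 (15): +10 → 5 left.
5 remain; put them into Client Q T2 at 9.
Total = 20×35 + 18×25 + 15×10 + 9×5 = 1345.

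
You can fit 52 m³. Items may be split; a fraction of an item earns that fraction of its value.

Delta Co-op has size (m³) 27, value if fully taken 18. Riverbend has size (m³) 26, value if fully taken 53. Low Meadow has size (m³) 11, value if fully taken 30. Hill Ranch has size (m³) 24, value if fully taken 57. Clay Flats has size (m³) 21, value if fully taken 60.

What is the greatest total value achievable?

137.5

Rank by value-to-size ratio: Clay Flats 60/21≈2.86, Low Meadow 30/11≈2.73, Hill Ranch 57/24≈2.38, Riverbend 53/26≈2.04, Delta Co-op 18/27≈0.667.
Clay Flats: take in full, 21 m³ for value 60 — 31 left.
Low Meadow: take in full, 11 m³ for value 30 — 20 left.
Fill the last 20 m³ with part of Hill Ranch: 20/24 of it earns 47.5.
Total value = 137.5.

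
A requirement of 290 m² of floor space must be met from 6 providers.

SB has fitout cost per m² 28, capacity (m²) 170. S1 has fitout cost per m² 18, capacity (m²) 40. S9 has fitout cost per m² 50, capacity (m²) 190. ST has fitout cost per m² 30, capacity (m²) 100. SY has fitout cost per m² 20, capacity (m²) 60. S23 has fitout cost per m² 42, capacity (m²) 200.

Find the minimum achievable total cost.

Cheapest first:
S1 (18): use full 40 — 250 m² to go.
SY at 20: take all 60 m² — 190 still needed.
SB at 28: take all 170 m² — 20 still needed.
ST (30): take the remaining 20 — done.
S23, S9: unused.
Cost = 40×18 + 60×20 + 170×28 + 20×30 = 7280.

7280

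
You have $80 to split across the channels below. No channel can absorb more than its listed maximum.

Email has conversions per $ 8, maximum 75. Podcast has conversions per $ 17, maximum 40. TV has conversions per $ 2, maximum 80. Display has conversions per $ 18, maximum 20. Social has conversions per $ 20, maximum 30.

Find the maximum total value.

1470

Rank by conversions per $: Social 20 > Display 18 > Podcast 17 > Email 8 > TV 2.
Give Social 30 to hit its cap of 30 → 50 left.
Give Display 20 to hit its cap of 20 → 30 left.
Podcast has room for 40 but only 30 remain, so it gets 30.
Total = 17×30 + 18×20 + 20×30 = 1470.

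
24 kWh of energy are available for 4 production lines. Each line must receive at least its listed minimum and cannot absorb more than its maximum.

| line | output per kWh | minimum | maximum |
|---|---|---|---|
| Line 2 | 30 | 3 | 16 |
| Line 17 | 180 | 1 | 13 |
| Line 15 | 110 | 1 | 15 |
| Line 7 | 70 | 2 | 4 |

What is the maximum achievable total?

3230

Meeting every minimum uses 3+1+1+2 = 7 kWh, leaving 17.
Rank by output per kWh: Line 17 180 > Line 15 110 > Line 7 70 > Line 2 30.
Line 17 takes 12 more to reach its cap of 13 — 5 left.
Only 5 left; Line 15 takes them to reach 6.
Total = 30×3 + 180×13 + 110×6 + 70×2 = 3230.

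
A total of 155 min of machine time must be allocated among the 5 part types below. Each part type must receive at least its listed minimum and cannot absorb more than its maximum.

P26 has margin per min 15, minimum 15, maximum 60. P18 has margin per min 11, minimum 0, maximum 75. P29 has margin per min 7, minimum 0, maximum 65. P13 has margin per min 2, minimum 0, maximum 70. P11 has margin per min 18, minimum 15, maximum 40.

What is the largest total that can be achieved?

Meeting every minimum uses 15+0+0+0+15 = 30 min, leaving 125.
Highest margin per min first: P11 18 > P26 15 > P18 11 > P29 7 > P13 2.
P11: +25 to 40 (cap) — 100 left.
P26 takes 45 more to reach its cap of 60 — 55 left.
P18 has room for 75 more but only 55 remain, so it gets 55.
Total = 15×60 + 11×55 + 18×40 = 2225.

2225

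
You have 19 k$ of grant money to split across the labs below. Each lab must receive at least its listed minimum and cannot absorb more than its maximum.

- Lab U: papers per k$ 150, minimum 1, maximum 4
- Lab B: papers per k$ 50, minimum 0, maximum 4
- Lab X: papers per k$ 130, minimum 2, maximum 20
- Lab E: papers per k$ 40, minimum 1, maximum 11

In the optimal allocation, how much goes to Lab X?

14

Meeting every minimum uses 1+0+2+1 = 4 k$, leaving 15.
Rank by papers per k$: Lab U 150 > Lab X 130 > Lab B 50 > Lab E 40.
Lab U: +3 to 4 (cap) → 12 left.
Lab X has room for 18 more but only 12 remain, so it gets 14.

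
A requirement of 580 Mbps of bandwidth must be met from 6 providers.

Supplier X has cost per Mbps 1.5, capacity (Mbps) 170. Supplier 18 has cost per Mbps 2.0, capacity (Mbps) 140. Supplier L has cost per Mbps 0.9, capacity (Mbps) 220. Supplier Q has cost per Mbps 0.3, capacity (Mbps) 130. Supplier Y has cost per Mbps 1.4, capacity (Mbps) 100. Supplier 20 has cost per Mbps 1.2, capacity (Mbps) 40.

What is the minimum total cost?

560

Use providers in increasing cost order.
Supplier Q at 0.3: take all 130 Mbps → 450 still needed.
Supplier L at 0.9: take all 220 Mbps → 230 still needed.
Take 40 from Supplier 20 at 1.2 → need 190 more.
Take 100 from Supplier Y at 1.4 → need 90 more.
Supplier X at 1.5: take 90 of its 170 → requirement met.
Supplier 18: unused.
Cost = 130×0.3 + 220×0.9 + 40×1.2 + 100×1.4 + 90×1.5 = 560.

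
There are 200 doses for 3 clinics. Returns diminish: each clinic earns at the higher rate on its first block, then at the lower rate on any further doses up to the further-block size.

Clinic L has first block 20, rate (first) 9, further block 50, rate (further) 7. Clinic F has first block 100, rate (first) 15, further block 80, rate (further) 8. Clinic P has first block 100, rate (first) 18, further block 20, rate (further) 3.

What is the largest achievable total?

Treat each block as its own option and order by rate: Clinic P/tier1 18 > Clinic F/tier1 15 > Clinic L/tier1 9 > Clinic F/tier2 8 > Clinic L/tier2 7 > Clinic P/tier2 3.
Clinic P/tier1 (18): +100 ; 100 left.
Clinic F/tier1 (15): +100 ; 0 left.
Total = 18×100 + 15×100 = 3300.

3300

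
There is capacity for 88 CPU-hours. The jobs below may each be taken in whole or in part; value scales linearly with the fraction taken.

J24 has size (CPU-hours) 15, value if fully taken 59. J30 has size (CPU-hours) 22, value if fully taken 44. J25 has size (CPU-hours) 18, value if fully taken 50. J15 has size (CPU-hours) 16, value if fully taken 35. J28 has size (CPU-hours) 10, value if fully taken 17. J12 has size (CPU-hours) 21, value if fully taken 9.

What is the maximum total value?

Sort by value density: J24 59/15≈3.93, J25 50/18≈2.78, J15 35/16≈2.19, J30 44/22≈2, J28 17/10≈1.7, J12 9/21≈0.429.
Take all of J24 (15 CPU-hours, value 59) → 73 CPU-hours left.
All 18 CPU-hours of J25 fit (value 50) → 55 remain.
J15: take in full, 16 CPU-hours for value 35 → 39 left.
All 22 CPU-hours of J30 fit (value 44) → 17 remain.
Take all of J28 (10 CPU-hours, value 17) → 7 CPU-hours left.
Fill the last 7 CPU-hours with part of J12: 7/21 of it earns 3.
Total value = 208.

208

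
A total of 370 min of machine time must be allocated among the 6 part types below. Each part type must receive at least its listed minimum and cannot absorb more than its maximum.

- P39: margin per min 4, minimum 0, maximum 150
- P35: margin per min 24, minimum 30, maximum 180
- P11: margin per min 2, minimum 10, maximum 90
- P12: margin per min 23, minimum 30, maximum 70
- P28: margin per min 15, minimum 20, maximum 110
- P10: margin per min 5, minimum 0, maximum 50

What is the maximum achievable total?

Meeting every minimum uses 0+30+10+30+20+0 = 90 min, leaving 280.
Highest margin per min first: P35 24 > P12 23 > P28 15 > P10 5 > P39 4 > P11 2.
Give P35 150 more to hit its cap of 180 → 130 left.
P12 takes 40 more to reach its cap of 70 → 90 left.
Give P28 90 more to hit its cap of 110 → 0 left.
Total = 24×180 + 2×10 + 23×70 + 15×110 = 7600.

7600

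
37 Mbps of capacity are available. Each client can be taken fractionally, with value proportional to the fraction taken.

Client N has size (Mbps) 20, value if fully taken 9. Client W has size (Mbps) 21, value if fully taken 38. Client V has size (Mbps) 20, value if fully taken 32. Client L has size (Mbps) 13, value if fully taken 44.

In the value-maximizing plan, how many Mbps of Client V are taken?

Best value per unit of size first: Client L 44/13≈3.38, Client W 38/21≈1.81, Client V 32/20≈1.6, Client N 9/20≈0.45.
All 13 Mbps of Client L fit (value 44) — 24 remain.
Take all of Client W (21 Mbps, value 38) — 3 Mbps left.
3 Mbps left: a 3/20 share of Client V gives 32×3/20 = 4.8.

3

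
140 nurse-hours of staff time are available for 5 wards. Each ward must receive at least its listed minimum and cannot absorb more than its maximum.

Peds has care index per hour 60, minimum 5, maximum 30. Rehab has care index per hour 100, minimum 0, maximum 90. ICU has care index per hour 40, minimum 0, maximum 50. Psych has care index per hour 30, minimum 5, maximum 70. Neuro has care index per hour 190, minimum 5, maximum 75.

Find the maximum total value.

Meeting every minimum uses 5+0+0+5+5 = 15 nurse-hours, leaving 125.
Rank by care index per hour: Neuro 190 > Rehab 100 > Peds 60 > ICU 40 > Psych 30.
Give Neuro 70 more to hit its cap of 75 ; 55 left.
Rehab: +55 (room for 90) → 55. Pool exhausted.
Total = 60×5 + 100×55 + 30×5 + 190×75 = 20200.

20200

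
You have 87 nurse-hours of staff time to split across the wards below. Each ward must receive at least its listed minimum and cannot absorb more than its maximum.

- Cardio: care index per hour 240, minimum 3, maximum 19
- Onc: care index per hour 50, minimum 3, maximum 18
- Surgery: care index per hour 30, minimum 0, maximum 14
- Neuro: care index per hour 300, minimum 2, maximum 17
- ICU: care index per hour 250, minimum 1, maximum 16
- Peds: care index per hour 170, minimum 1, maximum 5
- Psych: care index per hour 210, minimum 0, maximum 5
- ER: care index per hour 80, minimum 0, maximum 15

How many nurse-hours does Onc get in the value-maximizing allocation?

Meeting every minimum uses 3+3+0+2+1+1+0+0 = 10 nurse-hours, leaving 77.
Highest care index per hour first: Neuro 300 > ICU 250 > Cardio 240 > Psych 210 > Peds 170 > ER 80 > Onc 50 > Surgery 30.
Neuro: +15 to 17 (cap) — 62 left.
Give ICU 15 more to hit its cap of 16 — 47 left.
Cardio takes 16 more to reach its cap of 19 — 31 left.
Psych: +5 to 5 (cap) — 26 left.
Peds takes 4 more to reach its cap of 5 — 22 left.
ER: +15 to 15 (cap) — 7 left.
Only 7 left; Onc takes them to reach 10.

10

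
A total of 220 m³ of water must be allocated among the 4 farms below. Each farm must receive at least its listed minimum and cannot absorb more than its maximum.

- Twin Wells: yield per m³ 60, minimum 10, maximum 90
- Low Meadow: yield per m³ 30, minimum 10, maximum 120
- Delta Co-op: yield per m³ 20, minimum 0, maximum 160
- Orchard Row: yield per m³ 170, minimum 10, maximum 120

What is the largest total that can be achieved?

Meeting every minimum uses 10+10+0+10 = 30 m³, leaving 190.
Highest yield per m³ first: Orchard Row 170 > Twin Wells 60 > Low Meadow 30 > Delta Co-op 20.
Orchard Row takes 110 more to reach its cap of 120 — 80 left.
Give Twin Wells 80 more to hit its cap of 90 — 0 left.
Total = 60×90 + 30×10 + 170×120 = 26100.

26100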